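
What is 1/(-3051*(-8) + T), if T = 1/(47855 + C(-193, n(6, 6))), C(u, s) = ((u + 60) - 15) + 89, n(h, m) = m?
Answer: 47796/1166604769 ≈ 4.0970e-5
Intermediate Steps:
C(u, s) = 134 + u (C(u, s) = ((60 + u) - 15) + 89 = (45 + u) + 89 = 134 + u)
T = 1/47796 (T = 1/(47855 + (134 - 193)) = 1/(47855 - 59) = 1/47796 ≈ 2.0922e-5)
1/(-3051*(-8) + T) = 1/(-3051*(-8) + 1/47796) = 1/(24408 + 1/47796) = 1/(1166604769/47796) = 47796/1166604769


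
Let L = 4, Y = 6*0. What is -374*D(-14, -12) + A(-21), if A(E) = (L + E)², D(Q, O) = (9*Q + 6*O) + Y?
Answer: 74341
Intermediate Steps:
Y = 0
D(Q, O) = 6*O + 9*Q (D(Q, O) = (9*Q + 6*O) + 0 = (6*O + 9*Q) + 0 = 6*O + 9*Q)
A(E) = (4 + E)²
-374*D(-14, -12) + A(-21) = -374*(6*(-12) + 9*(-14)) + (4 - 21)² = -374*(-72 - 126) + (-17)² = -374*(-198) + 289 = 74052 + 289 = 74341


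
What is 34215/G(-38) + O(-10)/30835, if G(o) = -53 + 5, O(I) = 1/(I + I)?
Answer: -1758365879/2466800 ≈ -712.81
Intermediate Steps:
O(I) = 1/(2*I)
G(o) = -48
34215/G(-38) + O(-10)/30835 = 34215/(-48) + ((1/2)/(-10))/30835 = 34215*(-1/48) + ((1/2)*(-1/10))*(1/30835) = -11405/16 - 1/20*1/30835 = -11405/16 - 1/616700 = -1758365879/2466800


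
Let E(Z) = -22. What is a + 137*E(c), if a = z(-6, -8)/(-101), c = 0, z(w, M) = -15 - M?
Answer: -304407/101 ≈ -3013.9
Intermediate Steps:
a = 7/101 (a = (-15 - 1*(-8))/(-101) = (-15 + 8)*(-1/101) = -7*(-1/101) = 7/101 ≈ 0.069307)
a + 137*E(c) = 7/101 + 137*(-22) = 7/101 - 3014 = -304407/101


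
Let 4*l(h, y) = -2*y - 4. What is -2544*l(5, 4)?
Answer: 7632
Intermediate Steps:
l(h, y) = -1 - y/2 (l(h, y) = (-2*y - 4)/4 = (-4 - 2*y)/4 = -1 - y/2)
-2544*l(5, 4) = -2544*(-1 - ½*4) = -2544*(-1 - 2) = -2544*(-3) = 7632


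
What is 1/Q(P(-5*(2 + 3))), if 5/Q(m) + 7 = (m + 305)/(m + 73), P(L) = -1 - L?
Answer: -70/97 ≈ -0.72165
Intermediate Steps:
Q(m) = 5/(-7 + (305 + m)/(73 + m)) (Q(m) = 5/(-7 + (m + 305)/(m + 73)) = 5/(-7 + (305 + m)/(73 + m)))
1/Q(P(-5*(2 + 3))) = 1/(5*(-73 - (-1 - (-5)*(2 + 3)))/(2*(103 + 3*(-1 - (-5)*(2 + 3))))) = 1/(5*(-73 - (-1 - (-5)*5))/(2*(103 + 3*(-1 - (-5)*5)))) = 1/(5*(-73 - (-1 - 1*(-25)))/(2*(103 + 3*(-1 - 1*(-25))))) = 1/(5*(-73 - (-1 + 25))/(2*(103 + 3*(-1 + 25)))) = 1/(5*(-73 - 1*24)/(2*(103 + 3*24))) = 1/(5*(-73 - 24)/(2*(103 + 72))) = 1/((5/2)*(-97)/175) = 1/((5/2)*(1/175)*(-97)) = 1/(-97/70) = -70/97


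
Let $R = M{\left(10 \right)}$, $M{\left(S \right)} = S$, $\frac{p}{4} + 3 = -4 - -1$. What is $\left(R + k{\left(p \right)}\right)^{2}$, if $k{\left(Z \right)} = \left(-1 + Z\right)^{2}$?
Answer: $403225$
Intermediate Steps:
$p = -24$ ($p = -12 + 4 \left(-4 - -1\right) = -12 + 4 \left(-4 + 1\right) = -12 + 4 \left(-3\right) = -12 - 12 = -24$)
$R = 10$
$\left(R + k{\left(p \right)}\right)^{2} = \left(10 + \left(-1 - 24\right)^{2}\right)^{2} = \left(10 + \left(-25\right)^{2}\right)^{2} = \left(10 + 625\right)^{2} = 635^{2} = 403225$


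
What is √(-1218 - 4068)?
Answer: I*√5286 ≈ 72.705*I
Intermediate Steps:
√(-1218 - 4068) = √(-5286) = I*√5286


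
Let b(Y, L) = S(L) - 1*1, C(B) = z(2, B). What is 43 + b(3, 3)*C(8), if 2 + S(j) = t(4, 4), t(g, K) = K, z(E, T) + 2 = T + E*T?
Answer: 65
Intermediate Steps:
z(E, T) = -2 + T + E*T (z(E, T) = -2 + (T + E*T) = -2 + T + E*T)
S(j) = 2 (S(j) = -2 + 4 = 2)
C(B) = -2 + 3*B (C(B) = -2 + B + 2*B = -2 + 3*B)
b(Y, L) = 1 (b(Y, L) = 2 - 1*1 = 2 - 1 = 1)
43 + b(3, 3)*C(8) = 43 + 1*(-2 + 3*8) = 43 + 1*(-2 + 24) = 43 + 1*22 = 43 + 22 = 65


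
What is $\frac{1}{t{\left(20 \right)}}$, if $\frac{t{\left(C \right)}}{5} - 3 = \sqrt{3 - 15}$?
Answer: $\frac{1}{35} - \frac{2 i \sqrt{3}}{105} \approx 0.028571 - 0.032991 i$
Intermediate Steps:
$t{\left(C \right)} = 15 + 10 i \sqrt{3}$ ($t{\left(C \right)} = 15 + 5 \sqrt{3 - 15} = 15 + 5 \sqrt{-12} = 15 + 5 \cdot 2 i \sqrt{3} = 15 + 10 i \sqrt{3}$)
$\frac{1}{t{\left(20 \right)}} = \frac{1}{15 + 10 i \sqrt{3}}$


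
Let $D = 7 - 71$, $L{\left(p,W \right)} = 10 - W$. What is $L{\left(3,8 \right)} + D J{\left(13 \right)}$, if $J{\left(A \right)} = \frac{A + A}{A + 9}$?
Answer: $- \frac{810}{11} \approx -73.636$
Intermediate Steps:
$D = -64$ ($D = 7 - 71 = -64$)
$J{\left(A \right)} = \frac{2 A}{9 + A}$
$L{\left(3,8 \right)} + D J{\left(13 \right)} = \left(10 - 8\right) - 64 \cdot 2 \cdot 13 \frac{1}{9 + 13} = \left(10 - 8\right) - 64 \cdot 2 \cdot 13 \cdot \frac{1}{22} = 2 - 64 \cdot 2 \cdot 13 \cdot \frac{1}{22} = 2 - \frac{832}{11} = - \frac{810}{11}$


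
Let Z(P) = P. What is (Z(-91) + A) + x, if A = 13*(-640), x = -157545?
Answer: -165956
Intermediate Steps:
A = -8320
(Z(-91) + A) + x = (-91 - 8320) - 157545 = -8411 - 157545 = -165956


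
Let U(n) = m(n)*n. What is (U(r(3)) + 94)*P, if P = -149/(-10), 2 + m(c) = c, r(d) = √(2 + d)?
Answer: 14751/10 - 149*√5/5 ≈ 1408.5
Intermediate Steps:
m(c) = -2 + c
U(n) = n*(-2 + n) (U(n) = (-2 + n)*n = n*(-2 + n))
P = 149/10 (P = -149*(-⅒) = 149/10 ≈ 14.900)
(U(r(3)) + 94)*P = (√(2 + 3)*(-2 + √(2 + 3)) + 94)*(149/10) = (√5*(-2 + √5) + 94)*(149/10) = (94 + √5*(-2 + √5))*(149/10) = 7003/5 + 149*√5*(-2 + √5)/10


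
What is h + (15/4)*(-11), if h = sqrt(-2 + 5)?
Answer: -165/4 + sqrt(3) ≈ -39.518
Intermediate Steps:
h = sqrt(3) ≈ 1.7320
h + (15/4)*(-11) = sqrt(3) + (15/4)*(-11) = sqrt(3) - 165/4 = -165/4 + sqrt(3)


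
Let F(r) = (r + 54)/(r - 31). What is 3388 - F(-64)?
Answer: 64370/19 ≈ 3387.9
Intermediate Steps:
F(r) = (54 + r)/(-31 + r)
3388 - F(-64) = 3388 - (54 - 64)/(-31 - 64) = 3388 - (-10)/(-95) = 3388 - (-1)*(-10)/95 = 3388 - 1*2/19 = 3388 - 2/19 = 64370/19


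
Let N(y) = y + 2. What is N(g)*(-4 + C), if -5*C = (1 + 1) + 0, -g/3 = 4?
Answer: 44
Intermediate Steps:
g = -12 (g = -3*4 = -12)
N(y) = 2 + y
C = -⅖ (C = -((1 + 1) + 0)/5 = -(2 + 0)/5 = -⅕*2 = -⅖ ≈ -0.40000)
N(g)*(-4 + C) = (2 - 12)*(-4 - ⅖) = -10*(-22/5) = 44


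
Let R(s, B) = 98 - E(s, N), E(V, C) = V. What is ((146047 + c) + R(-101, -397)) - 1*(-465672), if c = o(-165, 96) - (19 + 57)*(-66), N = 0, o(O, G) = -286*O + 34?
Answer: 664158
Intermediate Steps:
o(O, G) = 34 - 286*O
R(s, B) = 98 - s
c = 52240 (c = (34 - 286*(-165)) - (19 + 57)*(-66) = (34 + 47190) - 76*(-66) = 47224 - 1*(-5016) = 47224 + 5016 = 52240)
((146047 + c) + R(-101, -397)) - 1*(-465672) = ((146047 + 52240) + (98 - 1*(-101))) - 1*(-465672) = (198287 + (98 + 101)) + 465672 = (198287 + 199) + 465672 = 198486 + 465672 = 664158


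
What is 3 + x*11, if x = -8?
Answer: -85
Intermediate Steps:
3 + x*11 = 3 - 8*11 = 3 - 88 = -85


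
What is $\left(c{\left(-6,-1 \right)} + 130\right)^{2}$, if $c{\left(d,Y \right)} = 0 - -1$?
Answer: $17161$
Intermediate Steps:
$c{\left(d,Y \right)} = 1$ ($c{\left(d,Y \right)} = 0 + 1 = 1$)
$\left(c{\left(-6,-1 \right)} + 130\right)^{2} = \left(1 + 130\right)^{2} = 131^{2} = 17161$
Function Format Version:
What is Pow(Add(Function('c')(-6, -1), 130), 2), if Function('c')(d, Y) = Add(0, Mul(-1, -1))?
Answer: 17161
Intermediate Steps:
Function('c')(d, Y) = 1 (Function('c')(d, Y) = Add(0, 1) = 1)
Pow(Add(Function('c')(-6, -1), 130), 2) = Pow(Add(1, 130), 2) = Pow(131, 2) = 17161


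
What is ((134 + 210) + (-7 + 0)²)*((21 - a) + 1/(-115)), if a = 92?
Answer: -3209238/115 ≈ -27906.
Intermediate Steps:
((134 + 210) + (-7 + 0)²)*((21 - a) + 1/(-115)) = ((134 + 210) + (-7 + 0)²)*((21 - 1*92) + 1/(-115)) = (344 + (-7)²)*((21 - 92) - 1/115) = (344 + 49)*(-71 - 1/115) = 393*(-8166/115) = -3209238/115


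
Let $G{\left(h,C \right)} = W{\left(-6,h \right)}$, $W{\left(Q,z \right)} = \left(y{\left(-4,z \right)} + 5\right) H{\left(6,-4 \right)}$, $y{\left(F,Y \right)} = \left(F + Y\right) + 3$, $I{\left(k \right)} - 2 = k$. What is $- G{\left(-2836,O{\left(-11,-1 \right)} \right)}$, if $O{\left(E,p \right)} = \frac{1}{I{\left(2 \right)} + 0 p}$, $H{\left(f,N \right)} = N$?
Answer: $-11328$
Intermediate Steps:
$I{\left(k \right)} = 2 + k$
$y{\left(F,Y \right)} = 3 + F + Y$
$O{\left(E,p \right)} = \frac{1}{4}$ ($O{\left(E,p \right)} = \frac{1}{\left(2 + 2\right) + 0 p} = \frac{1}{4 + 0} = \frac{1}{4}$)
$W{\left(Q,z \right)} = -16 - 4 z$ ($W{\left(Q,z \right)} = \left(\left(3 - 4 + z\right) + 5\right) \left(-4\right) = \left(\left(-1 + z\right) + 5\right) \left(-4\right) = \left(4 + z\right) \left(-4\right) = -16 - 4 z$)
$G{\left(h,C \right)} = -16 - 4 h$
$- G{\left(-2836,O{\left(-11,-1 \right)} \right)} = - (-16 - -11344) = - (-16 + 11344) = \left(-1\right) 11328 = -11328$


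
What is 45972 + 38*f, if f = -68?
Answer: 43388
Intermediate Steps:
45972 + 38*f = 45972 + 38*(-68) = 45972 - 2584 = 43388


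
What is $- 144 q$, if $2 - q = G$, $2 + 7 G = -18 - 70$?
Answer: $- \frac{14976}{7} \approx -2139.4$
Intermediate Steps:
$G = - \frac{90}{7}$ ($G = - \frac{2}{7} + \frac{-18 - 70}{7} = - \frac{2}{7} + \frac{1}{7} \left(-88\right) = - \frac{2}{7} - \frac{88}{7} = - \frac{90}{7} \approx -12.857$)
$q = \frac{104}{7}$ ($q = 2 - - \frac{90}{7} = 2 + \frac{90}{7} = \frac{104}{7} \approx 14.857$)
$- 144 q = \left(-144\right) \frac{104}{7} = - \frac{14976}{7}$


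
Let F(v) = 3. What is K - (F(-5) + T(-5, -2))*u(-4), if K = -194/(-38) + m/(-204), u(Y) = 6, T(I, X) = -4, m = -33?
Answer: 14557/1292 ≈ 11.267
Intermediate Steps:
K = 6805/1292 (K = -194/(-38) - 33/(-204) = -194*(-1/38) - 33*(-1/204) = 97/19 + 11/68 = 6805/1292 ≈ 5.2670)
K - (F(-5) + T(-5, -2))*u(-4) = 6805/1292 - (3 - 4)*6 = 6805/1292 - (-1)*6 = 6805/1292 - 1*(-6) = 6805/1292 + 6 = 14557/1292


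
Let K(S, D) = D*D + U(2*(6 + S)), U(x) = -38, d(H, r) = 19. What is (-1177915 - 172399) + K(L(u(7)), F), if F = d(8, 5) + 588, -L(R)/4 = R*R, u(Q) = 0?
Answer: -981903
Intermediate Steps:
L(R) = -4*R**2 (L(R) = -4*R*R = -4*R**2)
F = 607 (F = 19 + 588 = 607)
K(S, D) = -38 + D**2 (K(S, D) = D*D - 38 = D**2 - 38 = -38 + D**2)
(-1177915 - 172399) + K(L(u(7)), F) = (-1177915 - 172399) + (-38 + 607**2) = -1350314 + (-38 + 368449) = -1350314 + 368411 = -981903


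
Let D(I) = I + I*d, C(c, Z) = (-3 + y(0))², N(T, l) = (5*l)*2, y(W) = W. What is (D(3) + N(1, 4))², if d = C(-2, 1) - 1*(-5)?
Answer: 7225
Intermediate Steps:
N(T, l) = 10*l
C(c, Z) = 9 (C(c, Z) = (-3 + 0)² = (-3)² = 9)
d = 14 (d = 9 - 1*(-5) = 9 + 5 = 14)
D(I) = 15*I (D(I) = I + I*14 = I + 14*I = 15*I)
(D(3) + N(1, 4))² = (15*3 + 10*4)² = (45 + 40)² = 85² = 7225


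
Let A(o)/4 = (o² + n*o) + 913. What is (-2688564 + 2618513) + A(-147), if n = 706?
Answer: -395091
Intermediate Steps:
A(o) = 3652 + 4*o² + 2824*o (A(o) = 4*((o² + 706*o) + 913) = 4*(913 + o² + 706*o) = 3652 + 4*o² + 2824*o)
(-2688564 + 2618513) + A(-147) = (-2688564 + 2618513) + (3652 + 4*(-147)² + 2824*(-147)) = -70051 + (3652 + 4*21609 - 415128) = -70051 + (3652 + 86436 - 415128) = -70051 - 325040 = -395091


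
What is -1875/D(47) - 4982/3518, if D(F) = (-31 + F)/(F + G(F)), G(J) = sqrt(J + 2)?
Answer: -89069303/14072 ≈ -6329.5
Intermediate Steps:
G(J) = sqrt(2 + J)
D(F) = (-31 + F)/(F + sqrt(2 + F))
-1875/D(47) - 4982/3518 = -1875*(47 + sqrt(2 + 47))/(-31 + 47) - 4982/3518 = -1875/(16/(47 + sqrt(49))) - 4982*1/3518 = -1875/(16/(47 + 7)) - 2491/1759 = -1875/(16/54) - 2491/1759 = -1875/((1/54)*16) - 2491/1759 = -1875/8/27 - 2491/1759 = -1875*27/8 - 2491/1759 = -50625/8 - 2491/1759 = -89069303/14072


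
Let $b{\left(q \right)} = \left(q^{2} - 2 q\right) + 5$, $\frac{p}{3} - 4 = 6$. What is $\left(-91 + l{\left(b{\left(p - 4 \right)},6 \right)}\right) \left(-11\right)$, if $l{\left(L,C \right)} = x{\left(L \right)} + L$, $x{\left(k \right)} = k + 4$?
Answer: $-12881$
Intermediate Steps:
$p = 30$ ($p = 12 + 3 \cdot 6 = 12 + 18 = 30$)
$b{\left(q \right)} = 5 + q^{2} - 2 q$
$x{\left(k \right)} = 4 + k$
$l{\left(L,C \right)} = 4 + 2 L$ ($l{\left(L,C \right)} = \left(4 + L\right) + L = 4 + 2 L$)
$\left(-91 + l{\left(b{\left(p - 4 \right)},6 \right)}\right) \left(-11\right) = \left(-91 + \left(4 + 2 \left(5 + \left(30 - 4\right)^{2} - 2 \left(30 - 4\right)\right)\right)\right) \left(-11\right) = \left(-91 + \left(4 + 2 \left(5 + 26^{2} - 52\right)\right)\right) \left(-11\right) = \left(-91 + \left(4 + 2 \left(5 + 676 - 52\right)\right)\right) \left(-11\right) = \left(-91 + \left(4 + 2 \cdot 629\right)\right) \left(-11\right) = \left(-91 + \left(4 + 1258\right)\right) \left(-11\right) = \left(-91 + 1262\right) \left(-11\right) = 1171 \left(-11\right) = -12881$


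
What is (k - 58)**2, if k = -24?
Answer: 6724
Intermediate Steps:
(k - 58)**2 = (-24 - 58)**2 = (-82)**2 = 6724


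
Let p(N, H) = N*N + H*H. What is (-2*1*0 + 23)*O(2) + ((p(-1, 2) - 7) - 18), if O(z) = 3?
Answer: 49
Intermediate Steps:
p(N, H) = H² + N² (p(N, H) = N² + H² = H² + N²)
(-2*1*0 + 23)*O(2) + ((p(-1, 2) - 7) - 18) = (-2*1*0 + 23)*3 + (((2² + (-1)²) - 7) - 18) = (-2*0 + 23)*3 + (((4 + 1) - 7) - 18) = (0 + 23)*3 + ((5 - 7) - 18) = 23*3 + (-2 - 18) = 69 - 20 = 49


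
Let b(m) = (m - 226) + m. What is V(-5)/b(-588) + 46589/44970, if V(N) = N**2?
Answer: 16048382/15761985 ≈ 1.0182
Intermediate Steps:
b(m) = -226 + 2*m (b(m) = (-226 + m) + m = -226 + 2*m)
V(-5)/b(-588) + 46589/44970 = (-5)**2/(-226 + 2*(-588)) + 46589/44970 = 25/(-226 - 1176) + 46589*(1/44970) = 25/(-1402) + 46589/44970 = 25*(-1/1402) + 46589/44970 = -25/1402 + 46589/44970 = 16048382/15761985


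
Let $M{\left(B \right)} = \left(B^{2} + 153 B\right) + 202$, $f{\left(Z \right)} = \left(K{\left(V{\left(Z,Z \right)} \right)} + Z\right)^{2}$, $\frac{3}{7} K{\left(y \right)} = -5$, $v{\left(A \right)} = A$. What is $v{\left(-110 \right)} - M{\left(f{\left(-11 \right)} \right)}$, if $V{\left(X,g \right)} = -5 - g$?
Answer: $- \frac{27773896}{81} \approx -3.4289 \cdot 10^{5}$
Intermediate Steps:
$K{\left(y \right)} = - \frac{35}{3}$ ($K{\left(y \right)} = \frac{7}{3} \left(-5\right) = - \frac{35}{3}$)
$f{\left(Z \right)} = \left(- \frac{35}{3} + Z\right)^{2}$
$M{\left(B \right)} = 202 + B^{2} + 153 B$
$v{\left(-110 \right)} - M{\left(f{\left(-11 \right)} \right)} = -110 - \left(202 + \left(\frac{\left(-35 + 3 \left(-11\right)\right)^{2}}{9}\right)^{2} + 153 \frac{\left(-35 + 3 \left(-11\right)\right)^{2}}{9}\right) = -110 - \left(202 + \left(\frac{\left(-35 - 33\right)^{2}}{9}\right)^{2} + 153 \frac{\left(-35 - 33\right)^{2}}{9}\right) = -110 - \left(202 + \left(\frac{\left(-68\right)^{2}}{9}\right)^{2} + 153 \frac{\left(-68\right)^{2}}{9}\right) = -110 - \left(202 + \left(\frac{1}{9} \cdot 4624\right)^{2} + 153 \cdot \frac{1}{9} \cdot 4624\right) = -110 - \left(202 + \left(\frac{4624}{9}\right)^{2} + 153 \cdot \frac{4624}{9}\right) = -110 - \left(202 + \frac{21381376}{81} + 78608\right) = -110 - \frac{27764986}{81} = - \frac{27773896}{81}$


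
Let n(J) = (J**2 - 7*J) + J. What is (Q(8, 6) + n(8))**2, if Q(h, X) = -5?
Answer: 121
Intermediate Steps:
n(J) = J**2 - 6*J
(Q(8, 6) + n(8))**2 = (-5 + 8*(-6 + 8))**2 = (-5 + 8*2)**2 = (-5 + 16)**2 = 11**2 = 121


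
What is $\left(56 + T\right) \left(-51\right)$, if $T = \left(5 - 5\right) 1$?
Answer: $-2856$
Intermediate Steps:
$T = 0$ ($T = 0 \cdot 1 = 0$)
$\left(56 + T\right) \left(-51\right) = \left(56 + 0\right) \left(-51\right) = 56 \left(-51\right) = -2856$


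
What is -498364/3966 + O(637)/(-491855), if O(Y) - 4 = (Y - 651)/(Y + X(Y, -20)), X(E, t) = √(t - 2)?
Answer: 2*(-61280710271*√22 + 39035812428746*I)/(975348465*(√22 - 637*I)) ≈ -125.66 - 2.3283e-10*I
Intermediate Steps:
X(E, t) = √(-2 + t)
O(Y) = 4 + (-651 + Y)/(Y + I*√22) (O(Y) = 4 + (Y - 651)/(Y + √(-2 - 20)) = 4 + (-651 + Y)/(Y + √(-22)) = 4 + (-651 + Y)/(Y + I*√22))
-498364/3966 + O(637)/(-491855) = -498364/3966 + ((-651 + 5*637 + 4*I*√22)/(637 + I*√22))/(-491855) = -498364*1/3966 + ((-651 + 3185 + 4*I*√22)/(637 + I*√22))*(-1/491855) = -249182/1983 + ((2534 + 4*I*√22)/(637 + I*√22))*(-1/491855) = -249182/1983 - (2534 + 4*I*√22)/(491855*(637 + I*√22))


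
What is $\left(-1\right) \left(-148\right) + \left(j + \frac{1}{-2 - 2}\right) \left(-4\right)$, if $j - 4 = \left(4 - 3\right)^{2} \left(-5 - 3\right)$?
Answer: $165$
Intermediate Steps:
$j = -4$ ($j = 4 + \left(4 - 3\right)^{2} \left(-5 - 3\right) = 4 + 1^{2} \left(-8\right) = 4 + 1 \left(-8\right) = 4 - 8 = -4$)
$\left(-1\right) \left(-148\right) + \left(j + \frac{1}{-2 - 2}\right) \left(-4\right) = \left(-1\right) \left(-148\right) + \left(-4 + \frac{1}{-2 - 2}\right) \left(-4\right) = 148 + \left(-4 + \frac{1}{-4}\right) \left(-4\right) = 148 + \left(-4 - \frac{1}{4}\right) \left(-4\right) = 148 - -17 = 148 + 17 = 165$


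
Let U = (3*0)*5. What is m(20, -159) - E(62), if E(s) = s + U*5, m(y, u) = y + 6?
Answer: -36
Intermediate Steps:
m(y, u) = 6 + y
U = 0 (U = 0*5 = 0)
E(s) = s (E(s) = s + 0*5 = s + 0 = s)
m(20, -159) - E(62) = (6 + 20) - 1*62 = 26 - 62 = -36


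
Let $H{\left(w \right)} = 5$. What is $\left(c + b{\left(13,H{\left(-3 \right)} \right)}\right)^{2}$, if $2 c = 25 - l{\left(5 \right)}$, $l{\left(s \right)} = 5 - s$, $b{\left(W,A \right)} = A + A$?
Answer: $\frac{2025}{4} \approx 506.25$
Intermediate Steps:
$b{\left(W,A \right)} = 2 A$
$c = \frac{25}{2}$ ($c = \frac{25 - \left(5 - 5\right)}{2} = \frac{25 - 0}{2} = \frac{25 + 0}{2} = \frac{1}{2} \cdot 25 = \frac{25}{2} \approx 12.5$)
$\left(c + b{\left(13,H{\left(-3 \right)} \right)}\right)^{2} = \left(\frac{25}{2} + 2 \cdot 5\right)^{2} = \left(\frac{25}{2} + 10\right)^{2} = \left(\frac{45}{2}\right)^{2} = \frac{2025}{4}$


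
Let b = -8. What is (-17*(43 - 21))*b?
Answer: 2992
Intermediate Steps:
(-17*(43 - 21))*b = -17*(43 - 21)*(-8) = -17*22*(-8) = -374*(-8) = 2992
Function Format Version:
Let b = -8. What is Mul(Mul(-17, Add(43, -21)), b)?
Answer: 2992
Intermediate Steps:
Mul(Mul(-17, Add(43, -21)), b) = Mul(Mul(-17, Add(43, -21)), -8) = Mul(Mul(-17, 22), -8) = Mul(-374, -8) = 2992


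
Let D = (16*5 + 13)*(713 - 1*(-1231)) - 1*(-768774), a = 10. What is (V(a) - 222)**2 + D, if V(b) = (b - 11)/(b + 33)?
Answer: 1846892743/1849 ≈ 9.9886e+5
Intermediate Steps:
V(b) = (-11 + b)/(33 + b)
D = 949566 (D = (80 + 13)*(713 + 1231) + 768774 = 93*1944 + 768774 = 180792 + 768774 = 949566)
(V(a) - 222)**2 + D = ((-11 + 10)/(33 + 10) - 222)**2 + 949566 = (-1/43 - 222)**2 + 949566 = (-9547/43)**2 + 949566 = 91145209/1849 + 949566 = 1846892743/1849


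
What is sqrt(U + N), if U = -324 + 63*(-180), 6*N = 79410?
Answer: sqrt(1571) ≈ 39.636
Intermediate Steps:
N = 13235 (N = (1/6)*79410 = 13235)
U = -11664 (U = -324 - 11340 = -11664)
sqrt(U + N) = sqrt(-11664 + 13235) = sqrt(1571)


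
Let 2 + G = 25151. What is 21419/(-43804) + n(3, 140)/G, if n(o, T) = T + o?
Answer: -532402459/1101626796 ≈ -0.48329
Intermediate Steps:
G = 25149 (G = -2 + 25151 = 25149)
21419/(-43804) + n(3, 140)/G = 21419/(-43804) + (140 + 3)/25149 = 21419*(-1/43804) + 143*(1/25149) = -21419/43804 + 143/25149 = -532402459/1101626796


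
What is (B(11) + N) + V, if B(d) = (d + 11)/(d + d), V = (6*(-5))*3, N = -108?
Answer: -197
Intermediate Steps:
V = -90 (V = -30*3 = -90)
B(d) = (11 + d)/(2*d) (B(d) = (11 + d)/((2*d)) = (11 + d)*(1/(2*d)) = (11 + d)/(2*d))
(B(11) + N) + V = ((½)*(11 + 11)/11 - 108) - 90 = ((½)*(1/11)*22 - 108) - 90 = (1 - 108) - 90 = -107 - 90 = -197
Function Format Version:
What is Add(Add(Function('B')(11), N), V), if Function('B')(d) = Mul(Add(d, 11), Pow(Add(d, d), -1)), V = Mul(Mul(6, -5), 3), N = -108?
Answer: -197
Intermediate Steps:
V = -90 (V = Mul(-30, 3) = -90)
Function('B')(d) = Mul(Rational(1, 2), Pow(d, -1), Add(11, d)) (Function('B')(d) = Mul(Add(11, d), Pow(Mul(2, d), -1)) = Mul(Add(11, d), Mul(Rational(1, 2), Pow(d, -1))) = Mul(Rational(1, 2), Pow(d, -1), Add(11, d)))
Add(Add(Function('B')(11), N), V) = Add(Add(Mul(Rational(1, 2), Pow(11, -1), Add(11, 11)), -108), -90) = Add(Add(Mul(Rational(1, 2), Rational(1, 11), 22), -108), -90) = Add(Add(1, -108), -90) = Add(-107, -90) = -197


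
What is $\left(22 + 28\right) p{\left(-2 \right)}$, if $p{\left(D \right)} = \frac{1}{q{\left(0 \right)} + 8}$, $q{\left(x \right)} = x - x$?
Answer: $\frac{25}{4} \approx 6.25$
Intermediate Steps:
$q{\left(x \right)} = 0$
$p{\left(D \right)} = \frac{1}{8}$ ($p{\left(D \right)} = \frac{1}{0 + 8} = \frac{1}{8}$)
$\left(22 + 28\right) p{\left(-2 \right)} = \left(22 + 28\right) \frac{1}{8} = 50 \cdot \frac{1}{8} = \frac{25}{4}$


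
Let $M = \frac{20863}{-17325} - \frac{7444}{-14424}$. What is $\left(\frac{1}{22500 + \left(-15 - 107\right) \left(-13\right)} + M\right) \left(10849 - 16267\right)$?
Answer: $\frac{7420354850324}{1990406825} \approx 3728.1$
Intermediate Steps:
$M = - \frac{14330051}{20824650}$ ($M = 20863 \left(- \frac{1}{17325}\right) - - \frac{1861}{3606} = - \frac{20863}{17325} + \frac{1861}{3606} = - \frac{14330051}{20824650} \approx -0.68813$)
$\left(\frac{1}{22500 + \left(-15 - 107\right) \left(-13\right)} + M\right) \left(10849 - 16267\right) = \left(\frac{1}{22500 + \left(-15 - 107\right) \left(-13\right)} - \frac{14330051}{20824650}\right) \left(10849 - 16267\right) = \left(\frac{1}{22500 - -1586} - \frac{14330051}{20824650}\right) \left(-5418\right) = \left(\frac{1}{22500 + 1586} - \frac{14330051}{20824650}\right) \left(-5418\right) = \left(\frac{1}{24086} - \frac{14330051}{20824650}\right) \left(-5418\right) = \left(- \frac{86283195934}{125395629975}\right) \left(-5418\right) = \frac{7420354850324}{1990406825}$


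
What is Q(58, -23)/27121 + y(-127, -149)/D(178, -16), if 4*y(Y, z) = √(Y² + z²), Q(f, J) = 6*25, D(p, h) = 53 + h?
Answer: 150/27121 + √38330/148 ≈ 1.3284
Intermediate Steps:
Q(f, J) = 150
y(Y, z) = √(Y² + z²)/4
Q(58, -23)/27121 + y(-127, -149)/D(178, -16) = 150/27121 + (√((-127)² + (-149)²)/4)/(53 - 16) = 150*(1/27121) + (√(16129 + 22201)/4)/37 = 150/27121 + (√38330/4)*(1/37) = 150/27121 + √38330/148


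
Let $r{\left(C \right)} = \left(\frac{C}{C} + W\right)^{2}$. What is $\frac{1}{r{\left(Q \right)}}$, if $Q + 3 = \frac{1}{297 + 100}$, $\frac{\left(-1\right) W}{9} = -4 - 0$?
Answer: $\frac{1}{1369} \approx 0.00073046$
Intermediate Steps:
$W = 36$ ($W = - 9 \left(-4 - 0\right) = - 9 \left(-4 + 0\right) = \left(-9\right) \left(-4\right) = 36$)
$Q = - \frac{1190}{397}$ ($Q = -3 + \frac{1}{297 + 100} = -3 + \frac{1}{397} = - \frac{1190}{397} \approx -2.9975$)
$r{\left(C \right)} = 1369$ ($r{\left(C \right)} = \left(\frac{C}{C} + 36\right)^{2} = \left(1 + 36\right)^{2} = 37^{2} = 1369$)
$\frac{1}{r{\left(Q \right)}} = \frac{1}{1369}$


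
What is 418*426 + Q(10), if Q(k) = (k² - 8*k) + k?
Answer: 178098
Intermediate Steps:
Q(k) = k² - 7*k
418*426 + Q(10) = 418*426 + 10*(-7 + 10) = 178068 + 10*3 = 178068 + 30 = 178098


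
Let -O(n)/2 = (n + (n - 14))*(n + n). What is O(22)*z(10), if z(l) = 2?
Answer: -5280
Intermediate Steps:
O(n) = -4*n*(-14 + 2*n) (O(n) = -2*(n + (n - 14))*(n + n) = -2*(n + (-14 + n))*2*n = -2*(-14 + 2*n)*2*n = -4*n*(-14 + 2*n))
O(22)*z(10) = (8*22*(7 - 1*22))*2 = (8*22*(7 - 22))*2 = (8*22*(-15))*2 = -2640*2 = -5280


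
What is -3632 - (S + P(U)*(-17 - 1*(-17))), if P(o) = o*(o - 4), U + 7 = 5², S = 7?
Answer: -3639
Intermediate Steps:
U = 18 (U = -7 + 5² = -7 + 25 = 18)
P(o) = o*(-4 + o)
-3632 - (S + P(U)*(-17 - 1*(-17))) = -3632 - (7 + (18*(-4 + 18))*(-17 - 1*(-17))) = -3632 - (7 + (18*14)*(-17 + 17)) = -3632 - (7 + 252*0) = -3632 - (7 + 0) = -3632 - 1*7 = -3632 - 7 = -3639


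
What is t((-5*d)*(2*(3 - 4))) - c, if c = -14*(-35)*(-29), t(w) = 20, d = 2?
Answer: 14230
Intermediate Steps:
c = -14210 (c = 490*(-29) = -14210)
t((-5*d)*(2*(3 - 4))) - c = 20 - 1*(-14210) = 20 + 14210 = 14230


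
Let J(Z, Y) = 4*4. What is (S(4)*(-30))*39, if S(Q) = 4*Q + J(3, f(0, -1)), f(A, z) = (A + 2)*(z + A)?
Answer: -37440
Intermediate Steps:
f(A, z) = (2 + A)*(A + z)
J(Z, Y) = 16
S(Q) = 16 + 4*Q (S(Q) = 4*Q + 16 = 16 + 4*Q)
(S(4)*(-30))*39 = ((16 + 4*4)*(-30))*39 = ((16 + 16)*(-30))*39 = (32*(-30))*39 = -960*39 = -37440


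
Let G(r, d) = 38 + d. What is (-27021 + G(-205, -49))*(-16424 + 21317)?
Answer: -132267576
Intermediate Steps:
(-27021 + G(-205, -49))*(-16424 + 21317) = (-27021 + (38 - 49))*(-16424 + 21317) = (-27021 - 11)*4893 = -27032*4893 = -132267576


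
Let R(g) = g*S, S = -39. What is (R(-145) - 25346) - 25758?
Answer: -45449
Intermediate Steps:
R(g) = -39*g (R(g) = g*(-39) = -39*g)
(R(-145) - 25346) - 25758 = (-39*(-145) - 25346) - 25758 = (5655 - 25346) - 25758 = -19691 - 25758 = -45449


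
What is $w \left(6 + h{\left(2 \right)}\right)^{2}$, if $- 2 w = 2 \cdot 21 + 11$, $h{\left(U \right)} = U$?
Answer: $-1696$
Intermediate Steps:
$w = - \frac{53}{2}$ ($w = - \frac{2 \cdot 21 + 11}{2} = - \frac{42 + 11}{2} = \left(- \frac{1}{2}\right) 53 = - \frac{53}{2} \approx -26.5$)
$w \left(6 + h{\left(2 \right)}\right)^{2} = - \frac{53 \left(6 + 2\right)^{2}}{2} = - \frac{53 \cdot 8^{2}}{2} = \left(- \frac{53}{2}\right) 64 = -1696$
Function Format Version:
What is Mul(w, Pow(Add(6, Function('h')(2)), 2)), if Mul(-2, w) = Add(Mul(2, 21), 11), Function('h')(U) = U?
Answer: -1696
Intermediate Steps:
w = Rational(-53, 2) (w = Mul(Rational(-1, 2), Add(Mul(2, 21), 11)) = Mul(Rational(-1, 2), Add(42, 11)) = Mul(Rational(-1, 2), 53) = Rational(-53, 2) ≈ -26.500)
Mul(w, Pow(Add(6, Function('h')(2)), 2)) = Mul(Rational(-53, 2), Pow(Add(6, 2), 2)) = Mul(Rational(-53, 2), Pow(8, 2)) = Mul(Rational(-53, 2), 64) = -1696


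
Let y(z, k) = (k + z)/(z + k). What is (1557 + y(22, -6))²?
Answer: 2427364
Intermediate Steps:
y(z, k) = 1 (y(z, k) = (k + z)/(k + z) = 1)
(1557 + y(22, -6))² = (1557 + 1)² = 1558² = 2427364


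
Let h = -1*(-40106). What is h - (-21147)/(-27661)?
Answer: 1109350919/27661 ≈ 40105.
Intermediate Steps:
h = 40106
h - (-21147)/(-27661) = 40106 - (-21147)/(-27661) = 40106 - (-21147)*(-1)/27661 = 40106 - 1*21147/27661 = 40106 - 21147/27661 = 1109350919/27661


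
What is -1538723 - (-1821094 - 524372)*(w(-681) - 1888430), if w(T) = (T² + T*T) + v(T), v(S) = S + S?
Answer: -2256973106543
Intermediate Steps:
v(S) = 2*S
w(T) = 2*T + 2*T² (w(T) = (T² + T*T) + 2*T = (T² + T²) + 2*T = 2*T² + 2*T = 2*T + 2*T²)
-1538723 - (-1821094 - 524372)*(w(-681) - 1888430) = -1538723 - (-1821094 - 524372)*(2*(-681)*(1 - 681) - 1888430) = -1538723 - (-2345466)*(2*(-681)*(-680) - 1888430) = -1538723 - (-2345466)*(926160 - 1888430) = -1538723 - (-2345466)*(-962270) = -1538723 - 1*2256971567820 = -1538723 - 2256971567820 = -2256973106543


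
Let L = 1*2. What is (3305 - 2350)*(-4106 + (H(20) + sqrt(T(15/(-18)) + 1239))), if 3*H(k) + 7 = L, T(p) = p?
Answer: -11768465/3 + 955*sqrt(44574)/6 ≈ -3.8892e+6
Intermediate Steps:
L = 2
H(k) = -5/3 (H(k) = -7/3 + (1/3)*2 = -7/3 + 2/3 = -5/3)
(3305 - 2350)*(-4106 + (H(20) + sqrt(T(15/(-18)) + 1239))) = (3305 - 2350)*(-4106 + (-5/3 + sqrt(15/(-18) + 1239))) = 955*(-4106 + (-5/3 + sqrt(15*(-1/18) + 1239))) = 955*(-4106 + (-5/3 + sqrt(-5/6 + 1239))) = 955*(-4106 + (-5/3 + sqrt(7429/6))) = 955*(-4106 + (-5/3 + sqrt(44574)/6)) = 955*(-12323/3 + sqrt(44574)/6) = -11768465/3 + 955*sqrt(44574)/6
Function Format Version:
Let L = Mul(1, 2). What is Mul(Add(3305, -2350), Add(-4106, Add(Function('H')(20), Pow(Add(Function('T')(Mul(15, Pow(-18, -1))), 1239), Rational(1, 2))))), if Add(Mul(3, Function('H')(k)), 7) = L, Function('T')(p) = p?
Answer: Add(Rational(-11768465, 3), Mul(Rational(955, 6), Pow(44574, Rational(1, 2)))) ≈ -3.8892e+6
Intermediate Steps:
L = 2
Function('H')(k) = Rational(-5, 3) (Function('H')(k) = Add(Rational(-7, 3), Mul(Rational(1, 3), 2)) = Add(Rational(-7, 3), Rational(2, 3)) = Rational(-5, 3))
Mul(Add(3305, -2350), Add(-4106, Add(Function('H')(20), Pow(Add(Function('T')(Mul(15, Pow(-18, -1))), 1239), Rational(1, 2))))) = Mul(Add(3305, -2350), Add(-4106, Add(Rational(-5, 3), Pow(Add(Mul(15, Pow(-18, -1)), 1239), Rational(1, 2))))) = Mul(955, Add(-4106, Add(Rational(-5, 3), Pow(Add(Mul(15, Rational(-1, 18)), 1239), Rational(1, 2))))) = Mul(955, Add(-4106, Add(Rational(-5, 3), Pow(Add(Rational(-5, 6), 1239), Rational(1, 2))))) = Mul(955, Add(-4106, Add(Rational(-5, 3), Pow(Rational(7429, 6), Rational(1, 2))))) = Mul(955, Add(-4106, Add(Rational(-5, 3), Mul(Rational(1, 6), Pow(44574, Rational(1, 2)))))) = Mul(955, Add(Rational(-12323, 3), Mul(Rational(1, 6), Pow(44574, Rational(1, 2))))) = Add(Rational(-11768465, 3), Mul(Rational(955, 6), Pow(44574, Rational(1, 2))))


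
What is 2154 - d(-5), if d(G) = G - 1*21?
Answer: 2180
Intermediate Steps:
d(G) = -21 + G (d(G) = G - 21 = -21 + G)
2154 - d(-5) = 2154 - (-21 - 5) = 2154 - 1*(-26) = 2154 + 26 = 2180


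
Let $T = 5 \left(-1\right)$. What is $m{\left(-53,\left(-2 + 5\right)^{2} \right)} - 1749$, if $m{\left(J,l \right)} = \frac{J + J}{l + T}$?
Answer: $- \frac{3551}{2} \approx -1775.5$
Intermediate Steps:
$T = -5$
$m{\left(J,l \right)} = \frac{2 J}{-5 + l}$ ($m{\left(J,l \right)} = \frac{J + J}{l - 5} = \frac{2 J}{-5 + l}$)
$m{\left(-53,\left(-2 + 5\right)^{2} \right)} - 1749 = 2 \left(-53\right) \frac{1}{-5 + \left(-2 + 5\right)^{2}} - 1749 = 2 \left(-53\right) \frac{1}{-5 + 3^{2}} - 1749 = 2 \left(-53\right) \frac{1}{-5 + 9} - 1749 = 2 \left(-53\right) \frac{1}{4} - 1749 = - \frac{53}{2} - 1749 = - \frac{3551}{2}$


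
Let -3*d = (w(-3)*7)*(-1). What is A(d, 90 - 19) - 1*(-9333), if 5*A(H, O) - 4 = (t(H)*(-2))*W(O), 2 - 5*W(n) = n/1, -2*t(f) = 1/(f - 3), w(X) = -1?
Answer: 3733727/400 ≈ 9334.3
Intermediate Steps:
t(f) = -1/(2*(-3 + f)) (t(f) = -1/(2*(f - 3)) = -1/(2*(-3 + f)))
W(n) = ⅖ - n/5 (W(n) = ⅖ - n/(5*1) = ⅖ - n/5)
d = -7/3 (d = -(-1*7)*(-1)/3 = -(-7)*(-1)/3 = -⅓*7 = -7/3 ≈ -2.3333)
A(H, O) = ⅘ + 2*(⅖ - O/5)/(5*(-6 + 2*H)) (A(H, O) = ⅘ + ((-1/(-6 + 2*H)*(-2))*(⅖ - O/5))/5 = ⅘ + ((2/(-6 + 2*H))*(⅖ - O/5))/5 = ⅘ + (2*(⅖ - O/5)/(-6 + 2*H))/5 = ⅘ + 2*(⅖ - O/5)/(5*(-6 + 2*H)))
A(d, 90 - 19) - 1*(-9333) = (-58 - (90 - 19) + 20*(-7/3))/(25*(-3 - 7/3)) - 1*(-9333) = (-58 - 1*71 - 140/3)/(25*(-16/3)) + 9333 = (1/25)*(-3/16)*(-58 - 71 - 140/3) + 9333 = (1/25)*(-3/16)*(-527/3) + 9333 = 527/400 + 9333 = 3733727/400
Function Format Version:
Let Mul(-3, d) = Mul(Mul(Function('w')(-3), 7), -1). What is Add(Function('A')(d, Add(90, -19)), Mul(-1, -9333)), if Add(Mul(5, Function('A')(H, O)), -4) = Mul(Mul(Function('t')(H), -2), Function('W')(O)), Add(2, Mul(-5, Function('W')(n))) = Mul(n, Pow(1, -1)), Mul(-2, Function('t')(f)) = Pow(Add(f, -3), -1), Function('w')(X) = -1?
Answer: Rational(3733727, 400) ≈ 9334.3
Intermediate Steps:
Function('t')(f) = Mul(Rational(-1, 2), Pow(Add(-3, f), -1)) (Function('t')(f) = Mul(Rational(-1, 2), Pow(Add(f, -3), -1)) = Mul(Rational(-1, 2), Pow(Add(-3, f), -1)))
Function('W')(n) = Add(Rational(2, 5), Mul(Rational(-1, 5), n)) (Function('W')(n) = Add(Rational(2, 5), Mul(Rational(-1, 5), Mul(n, Pow(1, -1)))) = Add(Rational(2, 5), Mul(Rational(-1, 5), Mul(n, 1))) = Add(Rational(2, 5), Mul(Rational(-1, 5), n)))
d = Rational(-7, 3) (d = Mul(Rational(-1, 3), Mul(Mul(-1, 7), -1)) = Mul(Rational(-1, 3), Mul(-7, -1)) = Mul(Rational(-1, 3), 7) = Rational(-7, 3) ≈ -2.3333)
Function('A')(H, O) = Add(Rational(4, 5), Mul(Rational(2, 5), Pow(Add(-6, Mul(2, H)), -1), Add(Rational(2, 5), Mul(Rational(-1, 5), O)))) (Function('A')(H, O) = Add(Rational(4, 5), Mul(Rational(1, 5), Mul(Mul(Mul(-1, Pow(Add(-6, Mul(2, H)), -1)), -2), Add(Rational(2, 5), Mul(Rational(-1, 5), O))))) = Add(Rational(4, 5), Mul(Rational(1, 5), Mul(Mul(2, Pow(Add(-6, Mul(2, H)), -1)), Add(Rational(2, 5), Mul(Rational(-1, 5), O))))) = Add(Rational(4, 5), Mul(Rational(1, 5), Mul(2, Pow(Add(-6, Mul(2, H)), -1), Add(Rational(2, 5), Mul(Rational(-1, 5), O))))) = Add(Rational(4, 5), Mul(Rational(2, 5), Pow(Add(-6, Mul(2, H)), -1), Add(Rational(2, 5), Mul(Rational(-1, 5), O)))))
Add(Function('A')(d, Add(90, -19)), Mul(-1, -9333)) = Add(Mul(Rational(1, 25), Pow(Add(-3, Rational(-7, 3)), -1), Add(-58, Mul(-1, Add(90, -19)), Mul(20, Rational(-7, 3)))), Mul(-1, -9333)) = Add(Mul(Rational(1, 25), Pow(Rational(-16, 3), -1), Add(-58, Mul(-1, 71), Rational(-140, 3))), 9333) = Add(Mul(Rational(1, 25), Rational(-3, 16), Add(-58, -71, Rational(-140, 3))), 9333) = Add(Mul(Rational(1, 25), Rational(-3, 16), Rational(-527, 3)), 9333) = Add(Rational(527, 400), 9333) = Rational(3733727, 400)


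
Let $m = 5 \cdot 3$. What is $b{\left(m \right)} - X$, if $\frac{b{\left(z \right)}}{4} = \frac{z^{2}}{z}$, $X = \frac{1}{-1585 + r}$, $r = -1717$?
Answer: $\frac{198121}{3302} \approx 60.0$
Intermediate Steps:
$X = - \frac{1}{3302}$ ($X = \frac{1}{-1585 - 1717} = \frac{1}{-3302} = - \frac{1}{3302} \approx -0.00030285$)
$m = 15$
$b{\left(z \right)} = 4 z$ ($b{\left(z \right)} = 4 \frac{z^{2}}{z} = 4 z$)
$b{\left(m \right)} - X = 4 \cdot 15 - - \frac{1}{3302} = 60 + \frac{1}{3302} = \frac{198121}{3302}$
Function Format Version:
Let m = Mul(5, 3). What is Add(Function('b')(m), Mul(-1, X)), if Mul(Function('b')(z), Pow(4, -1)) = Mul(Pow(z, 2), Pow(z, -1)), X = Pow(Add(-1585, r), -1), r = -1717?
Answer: Rational(198121, 3302) ≈ 60.000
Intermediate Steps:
X = Rational(-1, 3302) (X = Pow(Add(-1585, -1717), -1) = Pow(-3302, -1) = Rational(-1, 3302) ≈ -0.00030285)
m = 15
Function('b')(z) = Mul(4, z) (Function('b')(z) = Mul(4, Mul(Pow(z, 2), Pow(z, -1))) = Mul(4, z))
Add(Function('b')(m), Mul(-1, X)) = Add(Mul(4, 15), Mul(-1, Rational(-1, 3302))) = Add(60, Rational(1, 3302)) = Rational(198121, 3302)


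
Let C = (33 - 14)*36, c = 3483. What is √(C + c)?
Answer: 3*√463 ≈ 64.552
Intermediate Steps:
C = 684 (C = 19*36 = 684)
√(C + c) = √(684 + 3483) = √4167 = 3*√463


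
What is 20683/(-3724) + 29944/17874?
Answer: -129088243/33281388 ≈ -3.8787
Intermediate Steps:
20683/(-3724) + 29944/17874 = 20683*(-1/3724) + 29944*(1/17874) = -20683/3724 + 14972/8937 = -129088243/33281388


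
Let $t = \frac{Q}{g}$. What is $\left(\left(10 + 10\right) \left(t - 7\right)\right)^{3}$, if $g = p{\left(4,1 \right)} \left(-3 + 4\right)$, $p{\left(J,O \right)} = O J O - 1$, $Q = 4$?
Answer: $- \frac{39304000}{27} \approx -1.4557 \cdot 10^{6}$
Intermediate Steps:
$p{\left(J,O \right)} = -1 + J O^{2}$ ($p{\left(J,O \right)} = J O O - 1 = J O^{2} - 1 = -1 + J O^{2}$)
$g = 3$ ($g = \left(-1 + 4 \cdot 1^{2}\right) \left(-3 + 4\right) = \left(-1 + 4 \cdot 1\right) 1 = \left(-1 + 4\right) 1 = 3 \cdot 1 = 3$)
$t = \frac{4}{3} \approx 1.3333$
$\left(\left(10 + 10\right) \left(t - 7\right)\right)^{3} = \left(\left(10 + 10\right) \left(\frac{4}{3} - 7\right)\right)^{3} = \left(20 \left(- \frac{17}{3}\right)\right)^{3} = \left(- \frac{340}{3}\right)^{3} = - \frac{39304000}{27}$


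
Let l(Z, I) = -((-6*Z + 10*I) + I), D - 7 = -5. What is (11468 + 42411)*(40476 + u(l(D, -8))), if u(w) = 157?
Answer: 2189265407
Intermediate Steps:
D = 2 (D = 7 - 5 = 2)
l(Z, I) = -11*I + 6*Z (l(Z, I) = -(-6*Z + 11*I) = -11*I + 6*Z)
(11468 + 42411)*(40476 + u(l(D, -8))) = (11468 + 42411)*(40476 + 157) = 53879*40633 = 2189265407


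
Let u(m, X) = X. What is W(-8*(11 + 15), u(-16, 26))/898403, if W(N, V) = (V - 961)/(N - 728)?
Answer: 85/76445928 ≈ 1.1119e-6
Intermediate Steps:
W(N, V) = (-961 + V)/(-728 + N)
W(-8*(11 + 15), u(-16, 26))/898403 = ((-961 + 26)/(-728 - 8*(11 + 15)))/898403 = (-935/(-728 - 8*26))*(1/898403) = (-935/(-728 - 208))*(1/898403) = (-935/(-936))*(1/898403) = -1/936*(-935)*(1/898403) = (935/936)*(1/898403) = 85/76445928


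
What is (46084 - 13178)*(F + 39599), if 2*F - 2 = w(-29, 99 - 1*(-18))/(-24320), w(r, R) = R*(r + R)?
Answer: 3961334728989/3040 ≈ 1.3031e+9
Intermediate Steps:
w(r, R) = R*(R + r)
F = 4793/6080 (F = 1 + (((99 - 1*(-18))*((99 - 1*(-18)) - 29))/(-24320))/2 = 1 + (((99 + 18)*((99 + 18) - 29))*(-1/24320))/2 = 1 + ((117*(117 - 29))*(-1/24320))/2 = 1 + ((117*88)*(-1/24320))/2 = 1 + (10296*(-1/24320))/2 = 1 + (½)*(-1287/3040) = 1 - 1287/6080 = 4793/6080 ≈ 0.78832)
(46084 - 13178)*(F + 39599) = (46084 - 13178)*(4793/6080 + 39599) = 32906*(240766713/6080) = 3961334728989/3040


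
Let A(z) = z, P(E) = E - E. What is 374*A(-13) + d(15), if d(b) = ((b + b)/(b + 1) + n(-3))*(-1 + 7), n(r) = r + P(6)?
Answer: -19475/4 ≈ -4868.8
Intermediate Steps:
P(E) = 0
n(r) = r (n(r) = r + 0 = r)
d(b) = -18 + 12*b/(1 + b) (d(b) = ((b + b)/(b + 1) - 3)*(-1 + 7) = ((2*b)/(1 + b) - 3)*6 = (2*b/(1 + b) - 3)*6 = (-3 + 2*b/(1 + b))*6 = -18 + 12*b/(1 + b))
374*A(-13) + d(15) = 374*(-13) + 6*(-3 - 1*15)/(1 + 15) = -4862 + 6*(-3 - 15)/16 = -4862 + 6*(1/16)*(-18) = -4862 - 27/4 = -19475/4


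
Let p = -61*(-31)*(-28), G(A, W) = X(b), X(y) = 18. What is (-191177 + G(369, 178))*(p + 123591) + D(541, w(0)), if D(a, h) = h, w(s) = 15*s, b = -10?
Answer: -13504045237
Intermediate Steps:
G(A, W) = 18
p = -52948 (p = 1891*(-28) = -52948)
(-191177 + G(369, 178))*(p + 123591) + D(541, w(0)) = (-191177 + 18)*(-52948 + 123591) + 15*0 = -191159*70643 + 0 = -13504045237 + 0 = -13504045237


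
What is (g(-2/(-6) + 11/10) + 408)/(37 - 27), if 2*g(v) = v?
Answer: 24523/600 ≈ 40.872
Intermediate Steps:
g(v) = v/2
(g(-2/(-6) + 11/10) + 408)/(37 - 27) = ((-2/(-6) + 11/10)/2 + 408)/(37 - 27) = ((-2*(-1/6) + 11*(1/10))/2 + 408)/10 = ((1/3 + 11/10)/2 + 408)*(1/10) = ((1/2)*(43/30) + 408)*(1/10) = (43/60 + 408)*(1/10) = (24523/60)*(1/10) = 24523/600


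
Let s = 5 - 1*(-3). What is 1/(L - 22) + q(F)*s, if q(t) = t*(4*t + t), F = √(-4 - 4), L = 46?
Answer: -7679/24 ≈ -319.96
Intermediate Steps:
s = 8 (s = 5 + 3 = 8)
F = 2*I*√2 (F = √(-8) = 2*I*√2 ≈ 2.8284*I)
q(t) = 5*t² (q(t) = t*(5*t) = 5*t²)
1/(L - 22) + q(F)*s = 1/(46 - 22) + (5*(2*I*√2)²)*8 = 1/24 + (5*(-8))*8 = 1/24 - 40*8 = 1/24 - 320 = -7679/24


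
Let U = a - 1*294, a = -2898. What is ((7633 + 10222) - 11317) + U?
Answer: 3346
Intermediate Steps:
U = -3192 (U = -2898 - 1*294 = -2898 - 294 = -3192)
((7633 + 10222) - 11317) + U = ((7633 + 10222) - 11317) - 3192 = (17855 - 11317) - 3192 = 6538 - 3192 = 3346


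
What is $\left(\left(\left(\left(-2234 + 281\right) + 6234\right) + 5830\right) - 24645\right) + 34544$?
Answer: $20010$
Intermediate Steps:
$\left(\left(\left(\left(-2234 + 281\right) + 6234\right) + 5830\right) - 24645\right) + 34544 = \left(\left(\left(-1953 + 6234\right) + 5830\right) - 24645\right) + 34544 = \left(\left(4281 + 5830\right) - 24645\right) + 34544 = \left(10111 - 24645\right) + 34544 = -14534 + 34544 = 20010$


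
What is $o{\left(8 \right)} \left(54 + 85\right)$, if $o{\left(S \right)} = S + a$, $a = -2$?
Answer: $834$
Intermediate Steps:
$o{\left(S \right)} = -2 + S$ ($o{\left(S \right)} = S - 2 = -2 + S$)
$o{\left(8 \right)} \left(54 + 85\right) = \left(-2 + 8\right) \left(54 + 85\right) = 6 \cdot 139 = 834$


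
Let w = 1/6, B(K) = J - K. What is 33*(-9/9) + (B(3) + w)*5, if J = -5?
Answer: -433/6 ≈ -72.167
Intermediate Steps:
B(K) = -5 - K
w = ⅙ ≈ 0.16667
33*(-9/9) + (B(3) + w)*5 = 33*(-9/9) + ((-5 - 1*3) + ⅙)*5 = 33*(-9*⅑) + ((-5 - 3) + ⅙)*5 = 33*(-1) + (-8 + ⅙)*5 = -33 - 47/6*5 = -33 - 235/6 = -433/6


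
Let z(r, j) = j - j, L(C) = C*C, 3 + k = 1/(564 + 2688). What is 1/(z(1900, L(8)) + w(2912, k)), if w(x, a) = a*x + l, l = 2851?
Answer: -813/4783777 ≈ -0.00016995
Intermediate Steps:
k = -9755/3252 (k = -3 + 1/(564 + 2688) = -3 + 1/3252 = -9755/3252 ≈ -2.9997)
L(C) = C**2
z(r, j) = 0
w(x, a) = 2851 + a*x (w(x, a) = a*x + 2851 = 2851 + a*x)
1/(z(1900, L(8)) + w(2912, k)) = 1/(0 + (2851 - 9755/3252*2912)) = 1/(0 + (2851 - 7101640/813)) = 1/(0 - 4783777/813) = 1/(-4783777/813) = -813/4783777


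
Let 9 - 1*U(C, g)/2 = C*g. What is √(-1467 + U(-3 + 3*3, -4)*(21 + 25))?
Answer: √1569 ≈ 39.611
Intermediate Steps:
U(C, g) = 18 - 2*C*g
√(-1467 + U(-3 + 3*3, -4)*(21 + 25)) = √(-1467 + (18 - 2*(-3 + 3*3)*(-4))*(21 + 25)) = √(-1467 + (18 - 2*(-3 + 9)*(-4))*46) = √(-1467 + (18 - 2*6*(-4))*46) = √(-1467 + (18 + 48)*46) = √(-1467 + 66*46) = √(-1467 + 3036) = √1569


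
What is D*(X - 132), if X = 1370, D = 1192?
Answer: 1475696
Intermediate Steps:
D*(X - 132) = 1192*(1370 - 132) = 1192*1238 = 1475696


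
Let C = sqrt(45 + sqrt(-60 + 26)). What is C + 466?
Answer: 466 + sqrt(45 + I*sqrt(34)) ≈ 472.72 + 0.43371*I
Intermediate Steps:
C = sqrt(45 + I*sqrt(34)) (C = sqrt(45 + sqrt(-34)) = sqrt(45 + I*sqrt(34)) ≈ 6.7222 + 0.43371*I)
C + 466 = sqrt(45 + I*sqrt(34)) + 466 = 466 + sqrt(45 + I*sqrt(34))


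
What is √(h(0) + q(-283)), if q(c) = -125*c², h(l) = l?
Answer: 1415*I*√5 ≈ 3164.0*I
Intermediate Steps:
√(h(0) + q(-283)) = √(0 - 125*(-283)²) = √(0 - 125*80089) = √(0 - 10011125) = √(-10011125) = 1415*I*√5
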